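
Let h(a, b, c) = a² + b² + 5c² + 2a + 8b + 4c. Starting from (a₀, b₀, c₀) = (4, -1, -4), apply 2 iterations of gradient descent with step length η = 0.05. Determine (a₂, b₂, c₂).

(3.05, -1.57, -1.3)

∇h = (2a + 2, 2b + 8, 10c + 4)
Step 1: at (4, -1, -4), ∇h = (10, 6, -36) → (4, -1, -4) − 0.05·(10, 6, -36) = (3.5, -1.3, -2.2)
Step 2: at (3.5, -1.3, -2.2), ∇h = (9, 5.4, -18) → (3.5, -1.3, -2.2) − 0.05·(9, 5.4, -18) = (3.05, -1.57, -1.3)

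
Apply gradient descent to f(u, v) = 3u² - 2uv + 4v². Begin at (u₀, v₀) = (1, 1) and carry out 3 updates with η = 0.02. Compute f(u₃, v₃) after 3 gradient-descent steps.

∇f = (6u - 2v, -2u + 8v)
Step 1: at (1, 1), ∇f = (4, 6) → (1, 1) − 0.02·(4, 6) = (0.92, 0.88)
Step 2: at (0.92, 0.88), ∇f = (3.76, 5.2) → (0.92, 0.88) − 0.02·(3.76, 5.2) = (0.8448, 0.776)
Step 3: at (0.8448, 0.776), ∇f = (3.5168, 4.5184) → (0.8448, 0.776) − 0.02·(3.5168, 4.5184) = (0.774464, 0.685632)
f(0.774464, 0.685632) = 2.617753817088

2.617753817088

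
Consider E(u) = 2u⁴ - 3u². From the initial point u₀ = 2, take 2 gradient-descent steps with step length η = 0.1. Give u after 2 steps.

E′(u) = 8u³ - 6u
Step 1: E′(2) = 52; u₁ = 2 − 0.1·52 = -3.2
Step 2: E′(-3.2) = -242.944; u₂ = -3.2 − 0.1·(-242.944) = 21.0944

21.0944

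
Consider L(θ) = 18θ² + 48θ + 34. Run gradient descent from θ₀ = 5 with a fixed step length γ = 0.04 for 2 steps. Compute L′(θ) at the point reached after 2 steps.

L′(θ) = 36θ + 48
Step 1: L′(5) = 228; θ₁ = 5 − 0.04·228 = -4.12
Step 2: L′(-4.12) = -100.32; θ₂ = -4.12 − 0.04·(-100.32) = -0.1072
L′(θ) at (-0.1072) = 44.1408

44.1408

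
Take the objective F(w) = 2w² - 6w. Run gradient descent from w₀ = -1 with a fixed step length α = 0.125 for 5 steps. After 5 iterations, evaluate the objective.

F′(w) = 4w - 6
w₁ = -1 − 0.125·(-10) = 0.25
w₂ = 0.25 − 0.125·(-5) = 0.875
w₃ = 0.875 − 0.125·(-2.5) = 1.1875
w₄ = 1.1875 − 0.125·(-1.25) = 1.34375
w₅ = 1.34375 − 0.125·(-0.625) = 1.421875
F(1.421875) = -4.48779296875

-4.48779296875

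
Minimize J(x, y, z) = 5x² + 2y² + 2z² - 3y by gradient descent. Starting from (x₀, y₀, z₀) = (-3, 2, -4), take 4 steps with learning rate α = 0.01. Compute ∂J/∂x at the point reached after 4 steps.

-19.683

∇J = (10x, 4y - 3, 4z)
(x₁, y₁, z₁) = (-3, 2, -4) − 0.01·(-30, 5, -16) = (-2.7, 1.95, -3.84)
(x₂, y₂, z₂) = (-2.7, 1.95, -3.84) − 0.01·(-27, 4.8, -15.36) = (-2.43, 1.902, -3.6864)
(x₃, y₃, z₃) = (-2.43, 1.902, -3.6864) − 0.01·(-24.3, 4.608, -14.7456) = (-2.187, 1.85592, -3.538944)
(x₄, y₄, z₄) = (-2.187, 1.85592, -3.538944) − 0.01·(-21.87, 4.42368, -14.155776) = (-1.9683, 1.8116832, -3.39738624)
∂J/∂x at (-1.9683, 1.8116832, -3.39738624) = -19.683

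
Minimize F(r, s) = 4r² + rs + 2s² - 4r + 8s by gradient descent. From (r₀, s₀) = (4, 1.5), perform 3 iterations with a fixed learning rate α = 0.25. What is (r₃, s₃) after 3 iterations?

∇F = (8r + s - 4, r + 4s + 8)
(r₁, s₁) = (4, 1.5) − 0.25·(29.5, 18) = (-3.375, -3)
(r₂, s₂) = (-3.375, -3) − 0.25·(-34, -7.375) = (5.125, -1.15625)
(r₃, s₃) = (5.125, -1.15625) − 0.25·(35.84375, 8.5) = (-3.8359375, -3.28125)

(-3.8359375, -3.28125)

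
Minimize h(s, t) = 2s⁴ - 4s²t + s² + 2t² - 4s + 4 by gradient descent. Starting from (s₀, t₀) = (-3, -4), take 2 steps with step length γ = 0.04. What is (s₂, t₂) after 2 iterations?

∇h = (8s³ - 8st + 2s - 4, -4s² + 4t)
Step 1: at (-3, -4), ∇h = (-322, -52) → (-3, -4) − 0.04·(-322, -52) = (9.88, -1.92)
Step 2: at (9.88, -1.92), ∇h = (7882.958976, -398.1376) → (9.88, -1.92) − 0.04·(7882.958976, -398.1376) = (-305.43835904, 14.005504)

(-305.43835904, 14.005504)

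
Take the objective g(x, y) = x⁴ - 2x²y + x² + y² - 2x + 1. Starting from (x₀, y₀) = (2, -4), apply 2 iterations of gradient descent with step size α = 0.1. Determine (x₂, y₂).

(39.8704, 2.312)

∇g = (4x³ - 4xy + 2x - 2, -2x² + 2y)
Step 1: at (2, -4), ∇g = (66, -16) → (2, -4) − 0.1·(66, -16) = (-4.6, -2.4)
Step 2: at (-4.6, -2.4), ∇g = (-444.704, -47.12) → (-4.6, -2.4) − 0.1·(-444.704, -47.12) = (39.8704, 2.312)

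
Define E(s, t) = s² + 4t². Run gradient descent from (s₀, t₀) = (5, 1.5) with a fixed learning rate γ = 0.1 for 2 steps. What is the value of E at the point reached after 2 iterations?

∇E = (2s, 8t)
Step 1: at (5, 1.5), ∇E = (10, 12) → (5, 1.5) − 0.1·(10, 12) = (4, 0.3)
Step 2: at (4, 0.3), ∇E = (8, 2.4) → (4, 0.3) − 0.1·(8, 2.4) = (3.2, 0.06)
E(3.2, 0.06) = 10.2544

10.2544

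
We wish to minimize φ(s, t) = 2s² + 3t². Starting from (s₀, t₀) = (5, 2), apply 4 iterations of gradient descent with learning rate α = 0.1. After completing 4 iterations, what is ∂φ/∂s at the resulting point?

∇φ = (4s, 6t)
(s₁, t₁) = (5, 2) − 0.1·(20, 12) = (3, 0.8)
(s₂, t₂) = (3, 0.8) − 0.1·(12, 4.8) = (1.8, 0.32)
(s₃, t₃) = (1.8, 0.32) − 0.1·(7.2, 1.92) = (1.08, 0.128)
(s₄, t₄) = (1.08, 0.128) − 0.1·(4.32, 0.768) = (0.648, 0.0512)
∂φ/∂s at (0.648, 0.0512) = 2.592

2.592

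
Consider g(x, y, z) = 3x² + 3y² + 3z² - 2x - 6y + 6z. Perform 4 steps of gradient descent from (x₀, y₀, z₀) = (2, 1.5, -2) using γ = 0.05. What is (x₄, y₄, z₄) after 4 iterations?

(0.7335, 1.12005, -1.2401)

∇g = (6x - 2, 6y - 6, 6z + 6)
(x₁, y₁, z₁) = (2, 1.5, -2) − 0.05·(10, 3, -6) = (1.5, 1.35, -1.7)
(x₂, y₂, z₂) = (1.5, 1.35, -1.7) − 0.05·(7, 2.1, -4.2) = (1.15, 1.245, -1.49)
(x₃, y₃, z₃) = (1.15, 1.245, -1.49) − 0.05·(4.9, 1.47, -2.94) = (0.905, 1.1715, -1.343)
(x₄, y₄, z₄) = (0.905, 1.1715, -1.343) − 0.05·(3.43, 1.029, -2.058) = (0.7335, 1.12005, -1.2401)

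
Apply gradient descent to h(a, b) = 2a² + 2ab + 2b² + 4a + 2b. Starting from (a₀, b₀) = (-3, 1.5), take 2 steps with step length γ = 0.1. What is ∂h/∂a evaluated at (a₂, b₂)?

-2.48

∇h = (4a + 2b + 4, 2a + 4b + 2)
Step 1: at (-3, 1.5), ∇h = (-5, 2) → (-3, 1.5) − 0.1·(-5, 2) = (-2.5, 1.3)
Step 2: at (-2.5, 1.3), ∇h = (-3.4, 2.2) → (-2.5, 1.3) − 0.1·(-3.4, 2.2) = (-2.16, 1.08)
∂h/∂a at (-2.16, 1.08) = -2.48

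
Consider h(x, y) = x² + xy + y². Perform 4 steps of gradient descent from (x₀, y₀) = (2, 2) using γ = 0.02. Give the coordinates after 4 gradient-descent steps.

(1.56149792, 1.56149792)

∇h = (2x + y, x + 2y)
Step 1: at (2, 2), ∇h = (6, 6) → (2, 2) − 0.02·(6, 6) = (1.88, 1.88)
Step 2: at (1.88, 1.88), ∇h = (5.64, 5.64) → (1.88, 1.88) − 0.02·(5.64, 5.64) = (1.7672, 1.7672)
Step 3: at (1.7672, 1.7672), ∇h = (5.3016, 5.3016) → (1.7672, 1.7672) − 0.02·(5.3016, 5.3016) = (1.661168, 1.661168)
Step 4: at (1.661168, 1.661168), ∇h = (4.983504, 4.983504) → (1.661168, 1.661168) − 0.02·(4.983504, 4.983504) = (1.56149792, 1.56149792)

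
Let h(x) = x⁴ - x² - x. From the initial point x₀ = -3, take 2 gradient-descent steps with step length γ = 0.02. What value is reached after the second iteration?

h′(x) = 4x³ - 2x - 1
x₁ = -3 − 0.02·(-103) = -0.94
x₂ = -0.94 − 0.02·(-2.442336) = -0.89115328

-0.89115328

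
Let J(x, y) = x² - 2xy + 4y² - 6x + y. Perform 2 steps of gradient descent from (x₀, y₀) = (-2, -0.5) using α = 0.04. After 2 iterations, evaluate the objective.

8.80168064

∇J = (2x - 2y - 6, -2x + 8y + 1)
Step 1: at (-2, -0.5), ∇J = (-9, 1) → (-2, -0.5) − 0.04·(-9, 1) = (-1.64, -0.54)
Step 2: at (-1.64, -0.54), ∇J = (-8.2, -0.04) → (-1.64, -0.54) − 0.04·(-8.2, -0.04) = (-1.312, -0.5384)
J(-1.312, -0.5384) = 8.80168064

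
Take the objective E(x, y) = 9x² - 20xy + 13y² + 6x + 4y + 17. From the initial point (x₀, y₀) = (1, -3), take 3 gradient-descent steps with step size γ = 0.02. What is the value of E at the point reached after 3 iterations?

∇E = (18x - 20y + 6, -20x + 26y + 4)
(x₁, y₁) = (1, -3) − 0.02·(84, -94) = (-0.68, -1.12)
(x₂, y₂) = (-0.68, -1.12) − 0.02·(16.16, -11.52) = (-1.0032, -0.8896)
(x₃, y₃) = (-1.0032, -0.8896) − 0.02·(5.7344, 0.9344) = (-1.117888, -0.908288)
E(-1.117888, -0.908288) = 8.324129292288

8.324129292288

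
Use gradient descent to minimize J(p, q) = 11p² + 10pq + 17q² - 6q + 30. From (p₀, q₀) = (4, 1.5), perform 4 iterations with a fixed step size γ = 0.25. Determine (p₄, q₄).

∇J = (22p + 10q, 10p + 34q - 6)
(p₁, q₁) = (4, 1.5) − 0.25·(103, 85) = (-21.75, -19.75)
(p₂, q₂) = (-21.75, -19.75) − 0.25·(-676, -895) = (147.25, 204)
(p₃, q₃) = (147.25, 204) − 0.25·(5279.5, 8402.5) = (-1172.625, -1896.625)
(p₄, q₄) = (-1172.625, -1896.625) − 0.25·(-44764, -76217.5) = (10018.375, 17157.75)

(10018.375, 17157.75)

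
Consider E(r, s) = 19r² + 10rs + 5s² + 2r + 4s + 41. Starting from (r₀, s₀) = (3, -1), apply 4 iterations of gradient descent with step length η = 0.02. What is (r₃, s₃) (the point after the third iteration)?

(0.360128, -1.32544)

∇E = (38r + 10s + 2, 10r + 10s + 4)
(r₁, s₁) = (3, -1) − 0.02·(106, 24) = (0.88, -1.48)
(r₂, s₂) = (0.88, -1.48) − 0.02·(20.64, -2) = (0.4672, -1.44)
(r₃, s₃) = (0.4672, -1.44) − 0.02·(5.3536, -5.728) = (0.360128, -1.32544)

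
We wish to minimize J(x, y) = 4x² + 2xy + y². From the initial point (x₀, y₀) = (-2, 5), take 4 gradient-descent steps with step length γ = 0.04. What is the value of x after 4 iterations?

-1.31813888

∇J = (8x + 2y, 2x + 2y)
(x₁, y₁) = (-2, 5) − 0.04·(-6, 6) = (-1.76, 4.76)
(x₂, y₂) = (-1.76, 4.76) − 0.04·(-4.56, 6) = (-1.5776, 4.52)
(x₃, y₃) = (-1.5776, 4.52) − 0.04·(-3.5808, 5.8848) = (-1.434368, 4.284608)
(x₄, y₄) = (-1.434368, 4.284608) − 0.04·(-2.905728, 5.70048) = (-1.31813888, 4.0565888)
x = -1.31813888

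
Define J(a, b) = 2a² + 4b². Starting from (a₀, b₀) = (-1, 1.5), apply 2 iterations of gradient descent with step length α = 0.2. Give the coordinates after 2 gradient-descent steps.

∇J = (4a, 8b)
Step 1: at (-1, 1.5), ∇J = (-4, 12) → (-1, 1.5) − 0.2·(-4, 12) = (-0.2, -0.9)
Step 2: at (-0.2, -0.9), ∇J = (-0.8, -7.2) → (-0.2, -0.9) − 0.2·(-0.8, -7.2) = (-0.04, 0.54)

(-0.04, 0.54)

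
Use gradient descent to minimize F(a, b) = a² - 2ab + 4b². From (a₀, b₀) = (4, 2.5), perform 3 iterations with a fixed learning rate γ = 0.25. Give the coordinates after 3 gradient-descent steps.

(1.75, -1.4375)

∇F = (2a - 2b, -2a + 8b)
(a₁, b₁) = (4, 2.5) − 0.25·(3, 12) = (3.25, -0.5)
(a₂, b₂) = (3.25, -0.5) − 0.25·(7.5, -10.5) = (1.375, 2.125)
(a₃, b₃) = (1.375, 2.125) − 0.25·(-1.5, 14.25) = (1.75, -1.4375)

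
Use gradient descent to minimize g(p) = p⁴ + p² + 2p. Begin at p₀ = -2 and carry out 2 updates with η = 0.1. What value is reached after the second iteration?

g′(p) = 4p³ + 2p + 2
Step 1: g′(-2) = -34; p₁ = -2 − 0.1·(-34) = 1.4
Step 2: g′(1.4) = 15.776; p₂ = 1.4 − 0.1·15.776 = -0.1776

-0.1776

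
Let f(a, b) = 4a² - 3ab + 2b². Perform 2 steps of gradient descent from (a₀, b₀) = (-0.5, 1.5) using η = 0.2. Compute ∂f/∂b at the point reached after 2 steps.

5.04

∇f = (8a - 3b, -3a + 4b)
Step 1: at (-0.5, 1.5), ∇f = (-8.5, 7.5) → (-0.5, 1.5) − 0.2·(-8.5, 7.5) = (1.2, 0)
Step 2: at (1.2, 0), ∇f = (9.6, -3.6) → (1.2, 0) − 0.2·(9.6, -3.6) = (-0.72, 0.72)
∂f/∂b at (-0.72, 0.72) = 5.04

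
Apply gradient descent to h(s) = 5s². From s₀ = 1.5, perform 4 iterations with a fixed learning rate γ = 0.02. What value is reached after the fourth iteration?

0.6144

h′(s) = 10s
Step 1: h′(1.5) = 15; s₁ = 1.5 − 0.02·15 = 1.2
Step 2: h′(1.2) = 12; s₂ = 1.2 − 0.02·12 = 0.96
Step 3: h′(0.96) = 9.6; s₃ = 0.96 − 0.02·9.6 = 0.768
Step 4: h′(0.768) = 7.68; s₄ = 0.768 − 0.02·7.68 = 0.6144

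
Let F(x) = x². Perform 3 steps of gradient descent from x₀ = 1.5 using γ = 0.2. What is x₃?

F′(x) = 2x
Step 1: F′(1.5) = 3; x₁ = 1.5 − 0.2·3 = 0.9
Step 2: F′(0.9) = 1.8; x₂ = 0.9 − 0.2·1.8 = 0.54
Step 3: F′(0.54) = 1.08; x₃ = 0.54 − 0.2·1.08 = 0.324

0.324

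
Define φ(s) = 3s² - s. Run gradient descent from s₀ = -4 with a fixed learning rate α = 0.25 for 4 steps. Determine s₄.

-0.09375

φ′(s) = 6s - 1
Step 1: φ′(-4) = -25; s₁ = -4 − 0.25·(-25) = 2.25
Step 2: φ′(2.25) = 12.5; s₂ = 2.25 − 0.25·12.5 = -0.875
Step 3: φ′(-0.875) = -6.25; s₃ = -0.875 − 0.25·(-6.25) = 0.6875
Step 4: φ′(0.6875) = 3.125; s₄ = 0.6875 − 0.25·3.125 = -0.09375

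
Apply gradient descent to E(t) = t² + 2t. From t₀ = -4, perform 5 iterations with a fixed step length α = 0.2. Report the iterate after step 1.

-2.8

E′(t) = 2t + 2
t₁ = -4 − 0.2·(-6) = -2.8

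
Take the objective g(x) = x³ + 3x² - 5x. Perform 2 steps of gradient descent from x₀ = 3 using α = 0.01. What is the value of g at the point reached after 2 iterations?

16.320669974528

g′(x) = 3x² + 6x - 5
Step 1: g′(3) = 40; x₁ = 3 − 0.01·40 = 2.6
Step 2: g′(2.6) = 30.88; x₂ = 2.6 − 0.01·30.88 = 2.2912
g(2.2912) = 16.320669974528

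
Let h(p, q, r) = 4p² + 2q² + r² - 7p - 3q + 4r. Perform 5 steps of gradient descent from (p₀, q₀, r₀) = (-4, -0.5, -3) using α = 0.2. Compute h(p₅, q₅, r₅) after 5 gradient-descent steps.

-7.6066464768

∇h = (8p - 7, 4q - 3, 2r + 4)
(p₁, q₁, r₁) = (-4, -0.5, -3) − 0.2·(-39, -5, -2) = (3.8, 0.5, -2.6)
(p₂, q₂, r₂) = (3.8, 0.5, -2.6) − 0.2·(23.4, -1, -1.2) = (-0.88, 0.7, -2.36)
(p₃, q₃, r₃) = (-0.88, 0.7, -2.36) − 0.2·(-14.04, -0.2, -0.72) = (1.928, 0.74, -2.216)
(p₄, q₄, r₄) = (1.928, 0.74, -2.216) − 0.2·(8.424, -0.04, -0.432) = (0.2432, 0.748, -2.1296)
(p₅, q₅, r₅) = (0.2432, 0.748, -2.1296) − 0.2·(-5.0544, -0.008, -0.2592) = (1.25408, 0.7496, -2.07776)
h(1.25408, 0.7496, -2.07776) = -7.6066464768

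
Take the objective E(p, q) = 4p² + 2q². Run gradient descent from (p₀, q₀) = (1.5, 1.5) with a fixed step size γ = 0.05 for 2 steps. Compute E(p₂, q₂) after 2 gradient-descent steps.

∇E = (8p, 4q)
Step 1: at (1.5, 1.5), ∇E = (12, 6) → (1.5, 1.5) − 0.05·(12, 6) = (0.9, 1.2)
Step 2: at (0.9, 1.2), ∇E = (7.2, 4.8) → (0.9, 1.2) − 0.05·(7.2, 4.8) = (0.54, 0.96)
E(0.54, 0.96) = 3.0096

3.0096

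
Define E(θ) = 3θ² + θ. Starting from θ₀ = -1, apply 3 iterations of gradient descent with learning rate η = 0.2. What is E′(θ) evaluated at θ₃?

0.04

E′(θ) = 6θ + 1
Step 1: E′(-1) = -5; θ₁ = -1 − 0.2·(-5) = 0
Step 2: E′(0) = 1; θ₂ = 0 − 0.2·1 = -0.2
Step 3: E′(-0.2) = -0.2; θ₃ = -0.2 − 0.2·(-0.2) = -0.16
E′(θ) at (-0.16) = 0.04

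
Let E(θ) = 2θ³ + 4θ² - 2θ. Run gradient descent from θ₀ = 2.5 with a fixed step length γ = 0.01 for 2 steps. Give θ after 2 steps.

1.5824185

E′(θ) = 6θ² + 8θ - 2
θ₁ = 2.5 − 0.01·55.5 = 1.945
θ₂ = 1.945 − 0.01·36.25815 = 1.5824185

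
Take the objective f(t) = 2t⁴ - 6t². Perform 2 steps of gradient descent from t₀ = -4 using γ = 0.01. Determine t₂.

0.69582848

f′(t) = 8t³ - 12t
Step 1: f′(-4) = -464; t₁ = -4 − 0.01·(-464) = 0.64
Step 2: f′(0.64) = -5.582848; t₂ = 0.64 − 0.01·(-5.582848) = 0.69582848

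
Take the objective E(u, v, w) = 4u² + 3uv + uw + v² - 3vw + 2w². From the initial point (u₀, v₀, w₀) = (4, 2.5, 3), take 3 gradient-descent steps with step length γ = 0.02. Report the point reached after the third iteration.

∇E = (8u + 3v + w, 3u + 2v - 3w, u - 3v + 4w)
Step 1: at (4, 2.5, 3), ∇E = (42.5, 8, 8.5) → (4, 2.5, 3) − 0.02·(42.5, 8, 8.5) = (3.15, 2.34, 2.83)
Step 2: at (3.15, 2.34, 2.83), ∇E = (35.05, 5.64, 7.45) → (3.15, 2.34, 2.83) − 0.02·(35.05, 5.64, 7.45) = (2.449, 2.2272, 2.681)
Step 3: at (2.449, 2.2272, 2.681), ∇E = (28.9546, 3.7584, 6.4914) → (2.449, 2.2272, 2.681) − 0.02·(28.9546, 3.7584, 6.4914) = (1.869908, 2.152032, 2.551172)

(1.869908, 2.152032, 2.551172)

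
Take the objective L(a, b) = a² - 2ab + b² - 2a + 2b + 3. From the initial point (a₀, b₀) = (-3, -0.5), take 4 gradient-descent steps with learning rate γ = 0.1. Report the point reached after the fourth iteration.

(-1.4768, -2.0232)

∇L = (2a - 2b - 2, -2a + 2b + 2)
Step 1: at (-3, -0.5), ∇L = (-7, 7) → (-3, -0.5) − 0.1·(-7, 7) = (-2.3, -1.2)
Step 2: at (-2.3, -1.2), ∇L = (-4.2, 4.2) → (-2.3, -1.2) − 0.1·(-4.2, 4.2) = (-1.88, -1.62)
Step 3: at (-1.88, -1.62), ∇L = (-2.52, 2.52) → (-1.88, -1.62) − 0.1·(-2.52, 2.52) = (-1.628, -1.872)
Step 4: at (-1.628, -1.872), ∇L = (-1.512, 1.512) → (-1.628, -1.872) − 0.1·(-1.512, 1.512) = (-1.4768, -2.0232)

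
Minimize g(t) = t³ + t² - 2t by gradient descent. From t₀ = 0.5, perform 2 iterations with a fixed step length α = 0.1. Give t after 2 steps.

0.5373125

g′(t) = 3t² + 2t - 2
Step 1: g′(0.5) = -0.25; t₁ = 0.5 − 0.1·(-0.25) = 0.525
Step 2: g′(0.525) = -0.123125; t₂ = 0.525 − 0.1·(-0.123125) = 0.5373125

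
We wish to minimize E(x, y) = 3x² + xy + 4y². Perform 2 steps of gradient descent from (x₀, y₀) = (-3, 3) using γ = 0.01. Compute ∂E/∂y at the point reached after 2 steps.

18.0555

∇E = (6x + y, x + 8y)
Step 1: at (-3, 3), ∇E = (-15, 21) → (-3, 3) − 0.01·(-15, 21) = (-2.85, 2.79)
Step 2: at (-2.85, 2.79), ∇E = (-14.31, 19.47) → (-2.85, 2.79) − 0.01·(-14.31, 19.47) = (-2.7069, 2.5953)
∂E/∂y at (-2.7069, 2.5953) = 18.0555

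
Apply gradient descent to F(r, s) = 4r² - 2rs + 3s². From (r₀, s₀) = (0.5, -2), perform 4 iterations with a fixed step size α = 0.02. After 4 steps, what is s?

-1.1627968

∇F = (8r - 2s, -2r + 6s)
Step 1: at (0.5, -2), ∇F = (8, -13) → (0.5, -2) − 0.02·(8, -13) = (0.34, -1.74)
Step 2: at (0.34, -1.74), ∇F = (6.2, -11.12) → (0.34, -1.74) − 0.02·(6.2, -11.12) = (0.216, -1.5176)
Step 3: at (0.216, -1.5176), ∇F = (4.7632, -9.5376) → (0.216, -1.5176) − 0.02·(4.7632, -9.5376) = (0.120736, -1.326848)
Step 4: at (0.120736, -1.326848), ∇F = (3.619584, -8.20256) → (0.120736, -1.326848) − 0.02·(3.619584, -8.20256) = (0.04834432, -1.1627968)
s = -1.1627968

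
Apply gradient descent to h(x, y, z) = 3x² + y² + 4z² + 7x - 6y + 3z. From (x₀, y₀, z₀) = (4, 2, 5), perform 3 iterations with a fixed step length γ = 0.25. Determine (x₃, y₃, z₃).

∇h = (6x + 7, 2y - 6, 8z + 3)
Step 1: at (4, 2, 5), ∇h = (31, -2, 43) → (4, 2, 5) − 0.25·(31, -2, 43) = (-3.75, 2.5, -5.75)
Step 2: at (-3.75, 2.5, -5.75), ∇h = (-15.5, -1, -43) → (-3.75, 2.5, -5.75) − 0.25·(-15.5, -1, -43) = (0.125, 2.75, 5)
Step 3: at (0.125, 2.75, 5), ∇h = (7.75, -0.5, 43) → (0.125, 2.75, 5) − 0.25·(7.75, -0.5, 43) = (-1.8125, 2.875, -5.75)

(-1.8125, 2.875, -5.75)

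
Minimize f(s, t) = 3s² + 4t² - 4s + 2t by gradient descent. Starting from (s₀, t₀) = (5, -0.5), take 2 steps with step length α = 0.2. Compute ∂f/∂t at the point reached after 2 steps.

-0.72

∇f = (6s - 4, 8t + 2)
Step 1: at (5, -0.5), ∇f = (26, -2) → (5, -0.5) − 0.2·(26, -2) = (-0.2, -0.1)
Step 2: at (-0.2, -0.1), ∇f = (-5.2, 1.2) → (-0.2, -0.1) − 0.2·(-5.2, 1.2) = (0.84, -0.34)
∂f/∂t at (0.84, -0.34) = -0.72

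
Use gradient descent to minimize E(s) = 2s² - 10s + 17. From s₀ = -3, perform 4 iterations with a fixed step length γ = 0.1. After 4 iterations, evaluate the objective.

E′(s) = 4s - 10
Step 1: E′(-3) = -22; s₁ = -3 − 0.1·(-22) = -0.8
Step 2: E′(-0.8) = -13.2; s₂ = -0.8 − 0.1·(-13.2) = 0.52
Step 3: E′(0.52) = -7.92; s₃ = 0.52 − 0.1·(-7.92) = 1.312
Step 4: E′(1.312) = -4.752; s₄ = 1.312 − 0.1·(-4.752) = 1.7872
E(1.7872) = 5.51616768

5.51616768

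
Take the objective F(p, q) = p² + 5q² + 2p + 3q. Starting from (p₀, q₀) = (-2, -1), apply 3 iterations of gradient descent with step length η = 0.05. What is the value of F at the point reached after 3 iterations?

∇F = (2p + 2, 10q + 3)
(p₁, q₁) = (-2, -1) − 0.05·(-2, -7) = (-1.9, -0.65)
(p₂, q₂) = (-1.9, -0.65) − 0.05·(-1.8, -3.5) = (-1.81, -0.475)
(p₃, q₃) = (-1.81, -0.475) − 0.05·(-1.62, -1.75) = (-1.729, -0.3875)
F(-1.729, -0.3875) = -0.88027775

-0.88027775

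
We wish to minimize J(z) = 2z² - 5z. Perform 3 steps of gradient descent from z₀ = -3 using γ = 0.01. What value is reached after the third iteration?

-2.510128

J′(z) = 4z - 5
z₁ = -3 − 0.01·(-17) = -2.83
z₂ = -2.83 − 0.01·(-16.32) = -2.6668
z₃ = -2.6668 − 0.01·(-15.6672) = -2.510128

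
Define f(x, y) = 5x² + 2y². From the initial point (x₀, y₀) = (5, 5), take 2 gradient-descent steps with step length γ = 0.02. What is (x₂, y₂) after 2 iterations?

∇f = (10x, 4y)
(x₁, y₁) = (5, 5) − 0.02·(50, 20) = (4, 4.6)
(x₂, y₂) = (4, 4.6) − 0.02·(40, 18.4) = (3.2, 4.232)

(3.2, 4.232)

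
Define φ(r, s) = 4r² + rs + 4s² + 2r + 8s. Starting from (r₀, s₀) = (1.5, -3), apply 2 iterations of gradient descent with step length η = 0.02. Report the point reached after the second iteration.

∇φ = (8r + s + 2, r + 8s + 8)
(r₁, s₁) = (1.5, -3) − 0.02·(11, -14.5) = (1.28, -2.71)
(r₂, s₂) = (1.28, -2.71) − 0.02·(9.53, -12.4) = (1.0894, -2.462)

(1.0894, -2.462)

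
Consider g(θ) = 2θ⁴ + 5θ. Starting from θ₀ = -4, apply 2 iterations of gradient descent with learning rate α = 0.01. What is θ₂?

0.92199656

g′(θ) = 8θ³ + 5
θ₁ = -4 − 0.01·(-507) = 1.07
θ₂ = 1.07 − 0.01·14.800344 = 0.92199656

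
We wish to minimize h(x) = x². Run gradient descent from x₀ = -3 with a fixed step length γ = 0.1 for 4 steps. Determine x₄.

-1.2288

h′(x) = 2x
x₁ = -3 − 0.1·(-6) = -2.4
x₂ = -2.4 − 0.1·(-4.8) = -1.92
x₃ = -1.92 − 0.1·(-3.84) = -1.536
x₄ = -1.536 − 0.1·(-3.072) = -1.2288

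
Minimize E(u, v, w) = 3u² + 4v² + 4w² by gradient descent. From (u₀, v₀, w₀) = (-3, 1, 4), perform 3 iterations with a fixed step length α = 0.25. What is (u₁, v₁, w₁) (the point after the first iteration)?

∇E = (6u, 8v, 8w)
Step 1: at (-3, 1, 4), ∇E = (-18, 8, 32) → (-3, 1, 4) − 0.25·(-18, 8, 32) = (1.5, -1, -4)

(1.5, -1, -4)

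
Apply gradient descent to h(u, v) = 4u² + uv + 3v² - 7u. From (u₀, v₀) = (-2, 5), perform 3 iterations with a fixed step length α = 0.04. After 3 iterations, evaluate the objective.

18.115047534592

∇h = (8u + v - 7, u + 6v)
(u₁, v₁) = (-2, 5) − 0.04·(-18, 28) = (-1.28, 3.88)
(u₂, v₂) = (-1.28, 3.88) − 0.04·(-13.36, 22) = (-0.7456, 3)
(u₃, v₃) = (-0.7456, 3) − 0.04·(-9.9648, 17.2544) = (-0.347008, 2.309824)
h(-0.347008, 2.309824) = 18.115047534592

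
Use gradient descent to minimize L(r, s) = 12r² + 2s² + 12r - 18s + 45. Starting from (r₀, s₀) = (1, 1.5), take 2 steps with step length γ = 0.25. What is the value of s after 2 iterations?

∇L = (24r + 12, 4s - 18)
Step 1: at (1, 1.5), ∇L = (36, -12) → (1, 1.5) − 0.25·(36, -12) = (-8, 4.5)
Step 2: at (-8, 4.5), ∇L = (-180, 0) → (-8, 4.5) − 0.25·(-180, 0) = (37, 4.5)
s = 4.5

4.5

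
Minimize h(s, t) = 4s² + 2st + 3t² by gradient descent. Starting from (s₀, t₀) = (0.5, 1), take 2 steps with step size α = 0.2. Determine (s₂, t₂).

∇h = (8s + 2t, 2s + 6t)
(s₁, t₁) = (0.5, 1) − 0.2·(6, 7) = (-0.7, -0.4)
(s₂, t₂) = (-0.7, -0.4) − 0.2·(-6.4, -3.8) = (0.58, 0.36)

(0.58, 0.36)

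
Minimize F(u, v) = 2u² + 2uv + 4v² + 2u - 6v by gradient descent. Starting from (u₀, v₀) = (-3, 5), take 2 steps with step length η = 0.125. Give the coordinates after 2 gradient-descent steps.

∇F = (4u + 2v + 2, 2u + 8v - 6)
Step 1: at (-3, 5), ∇F = (0, 28) → (-3, 5) − 0.125·(0, 28) = (-3, 1.5)
Step 2: at (-3, 1.5), ∇F = (-7, 0) → (-3, 1.5) − 0.125·(-7, 0) = (-2.125, 1.5)

(-2.125, 1.5)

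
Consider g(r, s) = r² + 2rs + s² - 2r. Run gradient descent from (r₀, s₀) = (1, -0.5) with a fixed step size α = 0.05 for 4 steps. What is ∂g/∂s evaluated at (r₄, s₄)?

∇g = (2r + 2s - 2, 2r + 2s)
Step 1: at (1, -0.5), ∇g = (-1, 1) → (1, -0.5) − 0.05·(-1, 1) = (1.05, -0.55)
Step 2: at (1.05, -0.55), ∇g = (-1, 1) → (1.05, -0.55) − 0.05·(-1, 1) = (1.1, -0.6)
Step 3: at (1.1, -0.6), ∇g = (-1, 1) → (1.1, -0.6) − 0.05·(-1, 1) = (1.15, -0.65)
Step 4: at (1.15, -0.65), ∇g = (-1, 1) → (1.15, -0.65) − 0.05·(-1, 1) = (1.2, -0.7)
∂g/∂s at (1.2, -0.7) = 1

1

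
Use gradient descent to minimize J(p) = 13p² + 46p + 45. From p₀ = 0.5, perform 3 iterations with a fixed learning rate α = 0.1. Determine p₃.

J′(p) = 26p + 46
p₁ = 0.5 − 0.1·59 = -5.4
p₂ = -5.4 − 0.1·(-94.4) = 4.04
p₃ = 4.04 − 0.1·151.04 = -11.064

-11.064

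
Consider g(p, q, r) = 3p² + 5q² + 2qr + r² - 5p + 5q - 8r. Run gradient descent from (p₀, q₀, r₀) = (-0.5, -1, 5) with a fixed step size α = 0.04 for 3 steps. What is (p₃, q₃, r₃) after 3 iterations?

(0.248032, -1.39328, 5.04032)

∇g = (6p - 5, 10q + 2r + 5, 2q + 2r - 8)
(p₁, q₁, r₁) = (-0.5, -1, 5) − 0.04·(-8, 5, 0) = (-0.18, -1.2, 5)
(p₂, q₂, r₂) = (-0.18, -1.2, 5) − 0.04·(-6.08, 3, -0.4) = (0.0632, -1.32, 5.016)
(p₃, q₃, r₃) = (0.0632, -1.32, 5.016) − 0.04·(-4.6208, 1.832, -0.608) = (0.248032, -1.39328, 5.04032)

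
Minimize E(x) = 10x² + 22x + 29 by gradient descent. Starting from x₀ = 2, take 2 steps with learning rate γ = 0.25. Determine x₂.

48.5

E′(x) = 20x + 22
x₁ = 2 − 0.25·62 = -13.5
x₂ = -13.5 − 0.25·(-248) = 48.5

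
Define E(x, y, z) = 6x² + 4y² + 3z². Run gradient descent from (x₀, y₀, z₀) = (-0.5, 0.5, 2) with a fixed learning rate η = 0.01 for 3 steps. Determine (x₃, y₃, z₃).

(-0.340736, 0.389344, 1.661168)

∇E = (12x, 8y, 6z)
Step 1: at (-0.5, 0.5, 2), ∇E = (-6, 4, 12) → (-0.5, 0.5, 2) − 0.01·(-6, 4, 12) = (-0.44, 0.46, 1.88)
Step 2: at (-0.44, 0.46, 1.88), ∇E = (-5.28, 3.68, 11.28) → (-0.44, 0.46, 1.88) − 0.01·(-5.28, 3.68, 11.28) = (-0.3872, 0.4232, 1.7672)
Step 3: at (-0.3872, 0.4232, 1.7672), ∇E = (-4.6464, 3.3856, 10.6032) → (-0.3872, 0.4232, 1.7672) − 0.01·(-4.6464, 3.3856, 10.6032) = (-0.340736, 0.389344, 1.661168)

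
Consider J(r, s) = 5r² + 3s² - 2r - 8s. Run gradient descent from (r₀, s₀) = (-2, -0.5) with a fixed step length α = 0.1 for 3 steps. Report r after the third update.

∇J = (10r - 2, 6s - 8)
Step 1: at (-2, -0.5), ∇J = (-22, -11) → (-2, -0.5) − 0.1·(-22, -11) = (0.2, 0.6)
Step 2: at (0.2, 0.6), ∇J = (0, -4.4) → (0.2, 0.6) − 0.1·(0, -4.4) = (0.2, 1.04)
Step 3: at (0.2, 1.04), ∇J = (0, -1.76) → (0.2, 1.04) − 0.1·(0, -1.76) = (0.2, 1.216)
r = 0.2

0.2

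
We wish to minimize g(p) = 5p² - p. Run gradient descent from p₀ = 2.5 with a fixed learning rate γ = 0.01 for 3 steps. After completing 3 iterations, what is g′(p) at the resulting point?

g′(p) = 10p - 1
Step 1: g′(2.5) = 24; p₁ = 2.5 − 0.01·24 = 2.26
Step 2: g′(2.26) = 21.6; p₂ = 2.26 − 0.01·21.6 = 2.044
Step 3: g′(2.044) = 19.44; p₃ = 2.044 − 0.01·19.44 = 1.8496
g′(p) at (1.8496) = 17.496

17.496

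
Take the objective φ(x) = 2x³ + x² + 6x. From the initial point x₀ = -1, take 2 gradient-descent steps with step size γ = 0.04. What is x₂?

-1.9984

φ′(x) = 6x² + 2x + 6
Step 1: φ′(-1) = 10; x₁ = -1 − 0.04·10 = -1.4
Step 2: φ′(-1.4) = 14.96; x₂ = -1.4 − 0.04·14.96 = -1.9984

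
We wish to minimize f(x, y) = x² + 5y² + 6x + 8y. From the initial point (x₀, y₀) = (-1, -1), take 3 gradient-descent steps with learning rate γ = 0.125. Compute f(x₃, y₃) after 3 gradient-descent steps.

∇f = (2x + 6, 10y + 8)
(x₁, y₁) = (-1, -1) − 0.125·(4, -2) = (-1.5, -0.75)
(x₂, y₂) = (-1.5, -0.75) − 0.125·(3, 0.5) = (-1.875, -0.8125)
(x₃, y₃) = (-1.875, -0.8125) − 0.125·(2.25, -0.125) = (-2.15625, -0.796875)
f(-2.15625, -0.796875) = -11.488037109375

-11.488037109375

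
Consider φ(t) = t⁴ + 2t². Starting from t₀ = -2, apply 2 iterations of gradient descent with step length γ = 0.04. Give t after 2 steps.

φ′(t) = 4t³ + 4t
t₁ = -2 − 0.04·(-40) = -0.4
t₂ = -0.4 − 0.04·(-1.856) = -0.32576

-0.32576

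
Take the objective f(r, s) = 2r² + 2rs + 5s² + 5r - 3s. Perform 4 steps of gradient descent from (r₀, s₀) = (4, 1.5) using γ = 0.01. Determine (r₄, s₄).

(3.11753664, 0.838088)

∇f = (4r + 2s + 5, 2r + 10s - 3)
(r₁, s₁) = (4, 1.5) − 0.01·(24, 20) = (3.76, 1.3)
(r₂, s₂) = (3.76, 1.3) − 0.01·(22.64, 17.52) = (3.5336, 1.1248)
(r₃, s₃) = (3.5336, 1.1248) − 0.01·(21.384, 15.3152) = (3.31976, 0.971648)
(r₄, s₄) = (3.31976, 0.971648) − 0.01·(20.222336, 13.356) = (3.11753664, 0.838088)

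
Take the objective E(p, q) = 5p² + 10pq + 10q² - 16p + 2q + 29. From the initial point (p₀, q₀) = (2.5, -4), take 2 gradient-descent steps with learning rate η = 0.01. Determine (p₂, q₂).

(3.036, -3.077)

∇E = (10p + 10q - 16, 10p + 20q + 2)
Step 1: at (2.5, -4), ∇E = (-31, -53) → (2.5, -4) − 0.01·(-31, -53) = (2.81, -3.47)
Step 2: at (2.81, -3.47), ∇E = (-22.6, -39.3) → (2.81, -3.47) − 0.01·(-22.6, -39.3) = (3.036, -3.077)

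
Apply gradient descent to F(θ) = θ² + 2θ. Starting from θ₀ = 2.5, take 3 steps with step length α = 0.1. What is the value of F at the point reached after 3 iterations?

F′(θ) = 2θ + 2
Step 1: F′(2.5) = 7; θ₁ = 2.5 − 0.1·7 = 1.8
Step 2: F′(1.8) = 5.6; θ₂ = 1.8 − 0.1·5.6 = 1.24
Step 3: F′(1.24) = 4.48; θ₃ = 1.24 − 0.1·4.48 = 0.792
F(0.792) = 2.211264

2.211264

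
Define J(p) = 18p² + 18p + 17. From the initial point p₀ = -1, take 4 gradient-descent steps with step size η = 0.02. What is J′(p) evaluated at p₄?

J′(p) = 36p + 18
Step 1: J′(-1) = -18; p₁ = -1 − 0.02·(-18) = -0.64
Step 2: J′(-0.64) = -5.04; p₂ = -0.64 − 0.02·(-5.04) = -0.5392
Step 3: J′(-0.5392) = -1.4112; p₃ = -0.5392 − 0.02·(-1.4112) = -0.510976
Step 4: J′(-0.510976) = -0.395136; p₄ = -0.510976 − 0.02·(-0.395136) = -0.50307328
J′(p) at (-0.50307328) = -0.11063808

-0.11063808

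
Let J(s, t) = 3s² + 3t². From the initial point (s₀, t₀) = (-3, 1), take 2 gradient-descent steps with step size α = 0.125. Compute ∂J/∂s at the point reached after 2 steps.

-1.125

∇J = (6s, 6t)
Step 1: at (-3, 1), ∇J = (-18, 6) → (-3, 1) − 0.125·(-18, 6) = (-0.75, 0.25)
Step 2: at (-0.75, 0.25), ∇J = (-4.5, 1.5) → (-0.75, 0.25) − 0.125·(-4.5, 1.5) = (-0.1875, 0.0625)
∂J/∂s at (-0.1875, 0.0625) = -1.125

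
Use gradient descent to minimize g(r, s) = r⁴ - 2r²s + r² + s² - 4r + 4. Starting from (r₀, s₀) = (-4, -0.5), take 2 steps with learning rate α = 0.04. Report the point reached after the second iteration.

(-48.26573824, 4.719328)

∇g = (4r³ - 4rs + 2r - 4, -2r² + 2s)
(r₁, s₁) = (-4, -0.5) − 0.04·(-276, -33) = (7.04, 0.82)
(r₂, s₂) = (7.04, 0.82) − 0.04·(1382.643456, -97.4832) = (-48.26573824, 4.719328)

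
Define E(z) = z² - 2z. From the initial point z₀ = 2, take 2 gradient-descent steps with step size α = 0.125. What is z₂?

1.5625

E′(z) = 2z - 2
z₁ = 2 − 0.125·2 = 1.75
z₂ = 1.75 − 0.125·1.5 = 1.5625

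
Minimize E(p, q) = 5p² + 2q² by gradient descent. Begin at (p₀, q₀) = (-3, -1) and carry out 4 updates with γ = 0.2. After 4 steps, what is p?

∇E = (10p, 4q)
Step 1: at (-3, -1), ∇E = (-30, -4) → (-3, -1) − 0.2·(-30, -4) = (3, -0.2)
Step 2: at (3, -0.2), ∇E = (30, -0.8) → (3, -0.2) − 0.2·(30, -0.8) = (-3, -0.04)
Step 3: at (-3, -0.04), ∇E = (-30, -0.16) → (-3, -0.04) − 0.2·(-30, -0.16) = (3, -0.008)
Step 4: at (3, -0.008), ∇E = (30, -0.032) → (3, -0.008) − 0.2·(30, -0.032) = (-3, -0.0016)
p = -3

-3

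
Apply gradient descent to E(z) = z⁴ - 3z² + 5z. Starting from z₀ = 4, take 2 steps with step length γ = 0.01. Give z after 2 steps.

E′(z) = 4z³ - 6z + 5
z₁ = 4 − 0.01·237 = 1.63
z₂ = 1.63 − 0.01·12.542988 = 1.50457012

1.50457012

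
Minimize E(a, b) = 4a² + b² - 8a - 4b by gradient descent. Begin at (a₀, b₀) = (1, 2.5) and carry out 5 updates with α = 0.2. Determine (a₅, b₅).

(1, 2.03888)

∇E = (8a - 8, 2b - 4)
(a₁, b₁) = (1, 2.5) − 0.2·(0, 1) = (1, 2.3)
(a₂, b₂) = (1, 2.3) − 0.2·(0, 0.6) = (1, 2.18)
(a₃, b₃) = (1, 2.18) − 0.2·(0, 0.36) = (1, 2.108)
(a₄, b₄) = (1, 2.108) − 0.2·(0, 0.216) = (1, 2.0648)
(a₅, b₅) = (1, 2.0648) − 0.2·(0, 0.1296) = (1, 2.03888)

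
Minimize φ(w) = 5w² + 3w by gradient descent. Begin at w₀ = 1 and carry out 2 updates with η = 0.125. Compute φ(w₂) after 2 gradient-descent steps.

-0.4169921875

φ′(w) = 10w + 3
Step 1: φ′(1) = 13; w₁ = 1 − 0.125·13 = -0.625
Step 2: φ′(-0.625) = -3.25; w₂ = -0.625 − 0.125·(-3.25) = -0.21875
φ(-0.21875) = -0.4169921875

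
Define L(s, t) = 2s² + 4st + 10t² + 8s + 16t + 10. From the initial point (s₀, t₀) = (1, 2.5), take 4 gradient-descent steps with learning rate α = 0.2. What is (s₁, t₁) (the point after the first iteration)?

∇L = (4s + 4t + 8, 4s + 20t + 16)
Step 1: at (1, 2.5), ∇L = (22, 70) → (1, 2.5) − 0.2·(22, 70) = (-3.4, -11.5)

(-3.4, -11.5)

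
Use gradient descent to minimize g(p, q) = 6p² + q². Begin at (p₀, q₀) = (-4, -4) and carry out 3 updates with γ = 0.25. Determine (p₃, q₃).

(32, -0.5)

∇g = (12p, 2q)
Step 1: at (-4, -4), ∇g = (-48, -8) → (-4, -4) − 0.25·(-48, -8) = (8, -2)
Step 2: at (8, -2), ∇g = (96, -4) → (8, -2) − 0.25·(96, -4) = (-16, -1)
Step 3: at (-16, -1), ∇g = (-192, -2) → (-16, -1) − 0.25·(-192, -2) = (32, -0.5)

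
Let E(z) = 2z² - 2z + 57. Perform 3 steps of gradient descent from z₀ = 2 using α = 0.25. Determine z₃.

0.5

E′(z) = 4z - 2
z₁ = 2 − 0.25·6 = 0.5
z₂ = 0.5 − 0.25·0 = 0.5
z₃ = 0.5 − 0.25·0 = 0.5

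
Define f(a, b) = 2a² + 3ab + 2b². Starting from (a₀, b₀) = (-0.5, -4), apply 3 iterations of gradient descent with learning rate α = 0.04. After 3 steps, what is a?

0.70848

∇f = (4a + 3b, 3a + 4b)
Step 1: at (-0.5, -4), ∇f = (-14, -17.5) → (-0.5, -4) − 0.04·(-14, -17.5) = (0.06, -3.3)
Step 2: at (0.06, -3.3), ∇f = (-9.66, -13.02) → (0.06, -3.3) − 0.04·(-9.66, -13.02) = (0.4464, -2.7792)
Step 3: at (0.4464, -2.7792), ∇f = (-6.552, -9.7776) → (0.4464, -2.7792) − 0.04·(-6.552, -9.7776) = (0.70848, -2.388096)
a = 0.70848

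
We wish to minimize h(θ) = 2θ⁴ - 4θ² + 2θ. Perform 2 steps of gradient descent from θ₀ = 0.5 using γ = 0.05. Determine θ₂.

h′(θ) = 8θ³ - 8θ + 2
θ₁ = 0.5 − 0.05·(-1) = 0.55
θ₂ = 0.55 − 0.05·(-1.069) = 0.60345

0.60345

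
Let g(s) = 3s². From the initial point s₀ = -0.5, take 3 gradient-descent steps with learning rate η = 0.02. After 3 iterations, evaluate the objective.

0.348303065088

g′(s) = 6s
s₁ = -0.5 − 0.02·(-3) = -0.44
s₂ = -0.44 − 0.02·(-2.64) = -0.3872
s₃ = -0.3872 − 0.02·(-2.3232) = -0.340736
g(-0.340736) = 0.348303065088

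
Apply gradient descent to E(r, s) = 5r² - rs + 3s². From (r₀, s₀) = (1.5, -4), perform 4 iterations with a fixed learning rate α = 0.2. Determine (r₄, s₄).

(2.784, -0.6592)

∇E = (10r - s, -r + 6s)
(r₁, s₁) = (1.5, -4) − 0.2·(19, -25.5) = (-2.3, 1.1)
(r₂, s₂) = (-2.3, 1.1) − 0.2·(-24.1, 8.9) = (2.52, -0.68)
(r₃, s₃) = (2.52, -0.68) − 0.2·(25.88, -6.6) = (-2.656, 0.64)
(r₄, s₄) = (-2.656, 0.64) − 0.2·(-27.2, 6.496) = (2.784, -0.6592)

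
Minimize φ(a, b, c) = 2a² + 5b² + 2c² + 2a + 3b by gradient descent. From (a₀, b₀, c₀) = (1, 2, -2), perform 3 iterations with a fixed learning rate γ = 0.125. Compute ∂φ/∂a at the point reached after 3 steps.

0.75

∇φ = (4a + 2, 10b + 3, 4c)
Step 1: at (1, 2, -2), ∇φ = (6, 23, -8) → (1, 2, -2) − 0.125·(6, 23, -8) = (0.25, -0.875, -1)
Step 2: at (0.25, -0.875, -1), ∇φ = (3, -5.75, -4) → (0.25, -0.875, -1) − 0.125·(3, -5.75, -4) = (-0.125, -0.15625, -0.5)
Step 3: at (-0.125, -0.15625, -0.5), ∇φ = (1.5, 1.4375, -2) → (-0.125, -0.15625, -0.5) − 0.125·(1.5, 1.4375, -2) = (-0.3125, -0.3359375, -0.25)
∂φ/∂a at (-0.3125, -0.3359375, -0.25) = 0.75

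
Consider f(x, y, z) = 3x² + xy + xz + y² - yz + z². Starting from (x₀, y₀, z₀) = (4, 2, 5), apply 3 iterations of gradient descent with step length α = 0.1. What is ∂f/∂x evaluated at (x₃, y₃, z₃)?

1.013

∇f = (6x + y + z, x + 2y - z, x - y + 2z)
Step 1: at (4, 2, 5), ∇f = (31, 3, 12) → (4, 2, 5) − 0.1·(31, 3, 12) = (0.9, 1.7, 3.8)
Step 2: at (0.9, 1.7, 3.8), ∇f = (10.9, 0.5, 6.8) → (0.9, 1.7, 3.8) − 0.1·(10.9, 0.5, 6.8) = (-0.19, 1.65, 3.12)
Step 3: at (-0.19, 1.65, 3.12), ∇f = (3.63, -0.01, 4.4) → (-0.19, 1.65, 3.12) − 0.1·(3.63, -0.01, 4.4) = (-0.553, 1.651, 2.68)
∂f/∂x at (-0.553, 1.651, 2.68) = 1.013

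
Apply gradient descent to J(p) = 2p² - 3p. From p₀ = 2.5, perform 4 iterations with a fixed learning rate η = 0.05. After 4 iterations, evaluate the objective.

-0.09739552

J′(p) = 4p - 3
p₁ = 2.5 − 0.05·7 = 2.15
p₂ = 2.15 − 0.05·5.6 = 1.87
p₃ = 1.87 − 0.05·4.48 = 1.646
p₄ = 1.646 − 0.05·3.584 = 1.4668
J(1.4668) = -0.09739552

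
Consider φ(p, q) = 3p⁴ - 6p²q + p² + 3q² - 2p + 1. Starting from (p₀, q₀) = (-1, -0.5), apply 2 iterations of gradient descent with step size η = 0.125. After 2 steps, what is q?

∇φ = (12p³ - 12pq + 2p - 2, -6p² + 6q)
(p₁, q₁) = (-1, -0.5) − 0.125·(-22, -9) = (1.75, 0.625)
(p₂, q₂) = (1.75, 0.625) − 0.125·(52.6875, -14.625) = (-4.8359375, 2.453125)
q = 2.453125

2.453125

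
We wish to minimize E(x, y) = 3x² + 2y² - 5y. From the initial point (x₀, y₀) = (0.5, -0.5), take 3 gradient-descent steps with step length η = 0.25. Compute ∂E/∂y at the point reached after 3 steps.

0

∇E = (6x, 4y - 5)
Step 1: at (0.5, -0.5), ∇E = (3, -7) → (0.5, -0.5) − 0.25·(3, -7) = (-0.25, 1.25)
Step 2: at (-0.25, 1.25), ∇E = (-1.5, 0) → (-0.25, 1.25) − 0.25·(-1.5, 0) = (0.125, 1.25)
Step 3: at (0.125, 1.25), ∇E = (0.75, 0) → (0.125, 1.25) − 0.25·(0.75, 0) = (-0.0625, 1.25)
∂E/∂y at (-0.0625, 1.25) = 0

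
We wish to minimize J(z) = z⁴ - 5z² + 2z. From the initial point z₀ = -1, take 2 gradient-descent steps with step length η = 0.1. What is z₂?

J′(z) = 4z³ - 10z + 2
z₁ = -1 − 0.1·8 = -1.8
z₂ = -1.8 − 0.1·(-3.328) = -1.4672

-1.4672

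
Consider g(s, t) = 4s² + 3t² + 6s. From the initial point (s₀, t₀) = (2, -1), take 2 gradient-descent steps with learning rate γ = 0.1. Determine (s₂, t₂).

∇g = (8s + 6, 6t)
Step 1: at (2, -1), ∇g = (22, -6) → (2, -1) − 0.1·(22, -6) = (-0.2, -0.4)
Step 2: at (-0.2, -0.4), ∇g = (4.4, -2.4) → (-0.2, -0.4) − 0.1·(4.4, -2.4) = (-0.64, -0.16)

(-0.64, -0.16)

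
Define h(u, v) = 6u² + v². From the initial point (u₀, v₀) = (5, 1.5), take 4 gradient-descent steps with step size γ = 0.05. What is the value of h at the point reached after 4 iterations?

∇h = (12u, 2v)
(u₁, v₁) = (5, 1.5) − 0.05·(60, 3) = (2, 1.35)
(u₂, v₂) = (2, 1.35) − 0.05·(24, 2.7) = (0.8, 1.215)
(u₃, v₃) = (0.8, 1.215) − 0.05·(9.6, 2.43) = (0.32, 1.0935)
(u₄, v₄) = (0.32, 1.0935) − 0.05·(3.84, 2.187) = (0.128, 0.98415)
h(0.128, 0.98415) = 1.0668552225

1.0668552225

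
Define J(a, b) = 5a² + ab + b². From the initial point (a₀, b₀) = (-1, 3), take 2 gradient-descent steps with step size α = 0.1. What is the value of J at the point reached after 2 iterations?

∇J = (10a + b, a + 2b)
(a₁, b₁) = (-1, 3) − 0.1·(-7, 5) = (-0.3, 2.5)
(a₂, b₂) = (-0.3, 2.5) − 0.1·(-0.5, 4.7) = (-0.25, 2.03)
J(-0.25, 2.03) = 3.9259

3.9259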